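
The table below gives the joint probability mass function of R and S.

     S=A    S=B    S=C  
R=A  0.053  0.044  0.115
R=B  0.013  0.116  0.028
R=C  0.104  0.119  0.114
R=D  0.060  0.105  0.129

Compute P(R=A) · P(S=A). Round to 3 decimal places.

P(R=A) = 0.053 + 0.044 + 0.115 = 0.212.
P(S=A) = 0.053 + 0.013 + 0.104 + 0.060 = 0.230.
Product: 0.212 × 0.230 = 0.049.

0.049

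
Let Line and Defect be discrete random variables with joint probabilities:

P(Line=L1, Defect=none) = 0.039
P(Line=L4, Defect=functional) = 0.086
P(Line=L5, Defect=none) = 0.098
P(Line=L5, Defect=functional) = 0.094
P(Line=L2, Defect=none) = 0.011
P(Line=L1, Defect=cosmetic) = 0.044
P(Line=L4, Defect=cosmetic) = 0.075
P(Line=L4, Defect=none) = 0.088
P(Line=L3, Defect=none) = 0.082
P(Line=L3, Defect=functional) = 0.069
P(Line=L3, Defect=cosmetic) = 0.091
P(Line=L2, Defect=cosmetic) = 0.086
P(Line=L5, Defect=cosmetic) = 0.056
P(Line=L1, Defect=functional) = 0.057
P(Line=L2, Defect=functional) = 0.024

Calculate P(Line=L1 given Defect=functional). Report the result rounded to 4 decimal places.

P(Defect=functional) = 0.057 + 0.024 + 0.069 + 0.086 + 0.094 = 0.330.
P(Line=L1 | Defect=functional) = 0.057/0.330 = 0.1727.

0.1727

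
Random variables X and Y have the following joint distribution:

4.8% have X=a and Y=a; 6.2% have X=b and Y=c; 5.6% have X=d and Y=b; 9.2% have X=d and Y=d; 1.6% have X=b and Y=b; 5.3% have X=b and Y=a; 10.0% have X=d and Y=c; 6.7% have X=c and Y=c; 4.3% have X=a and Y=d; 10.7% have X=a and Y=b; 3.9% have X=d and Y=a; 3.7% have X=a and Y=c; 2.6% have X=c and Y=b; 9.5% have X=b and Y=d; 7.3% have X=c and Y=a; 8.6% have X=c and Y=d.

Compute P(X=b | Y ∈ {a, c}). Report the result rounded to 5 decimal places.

P(Y=a) = 0.048 + 0.053 + 0.073 + 0.039 = 0.213.
P(Y=c) = 0.037 + 0.062 + 0.067 + 0.100 = 0.266.
P(Y ∈ {a, c}) = 0.213 + 0.266 = 0.479; P(X=b, Y ∈ {a, c}) = 0.053 + 0.062 = 0.115.
P(X=b | Y ∈ {a, c}) = 0.115/0.479 = 0.24008.

0.24008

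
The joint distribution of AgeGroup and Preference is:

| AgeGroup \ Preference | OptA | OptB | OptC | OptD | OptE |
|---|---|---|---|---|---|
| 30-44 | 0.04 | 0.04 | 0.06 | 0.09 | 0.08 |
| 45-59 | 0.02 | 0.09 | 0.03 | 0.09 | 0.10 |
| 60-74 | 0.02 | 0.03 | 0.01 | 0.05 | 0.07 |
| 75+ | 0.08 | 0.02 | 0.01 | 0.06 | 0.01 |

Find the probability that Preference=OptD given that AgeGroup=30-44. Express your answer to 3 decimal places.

P(AgeGroup=30-44) = 0.04 + 0.04 + 0.06 + 0.09 + 0.08 = 0.31.
P(Preference=OptD | AgeGroup=30-44) = 0.09/0.31 = 0.290.

0.290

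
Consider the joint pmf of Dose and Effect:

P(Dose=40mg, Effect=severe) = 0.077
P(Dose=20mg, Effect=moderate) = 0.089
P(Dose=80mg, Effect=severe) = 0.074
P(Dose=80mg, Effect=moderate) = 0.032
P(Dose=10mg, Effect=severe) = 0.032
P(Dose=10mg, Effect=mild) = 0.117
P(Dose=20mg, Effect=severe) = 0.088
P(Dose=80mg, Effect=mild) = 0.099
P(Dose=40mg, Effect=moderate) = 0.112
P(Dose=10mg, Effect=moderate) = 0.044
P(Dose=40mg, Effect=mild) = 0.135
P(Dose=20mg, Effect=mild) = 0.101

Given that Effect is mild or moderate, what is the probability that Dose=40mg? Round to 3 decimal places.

0.339

P(Effect=mild) = 0.117 + 0.101 + 0.135 + 0.099 = 0.452.
P(Effect=moderate) = 0.044 + 0.089 + 0.112 + 0.032 = 0.277.
P(Effect ∈ {mild, moderate}) = 0.452 + 0.277 = 0.729; P(Dose=40mg, Effect ∈ {mild, moderate}) = 0.135 + 0.112 = 0.247.
P(Dose=40mg | Effect ∈ {mild, moderate}) = 0.247/0.729 = 0.339.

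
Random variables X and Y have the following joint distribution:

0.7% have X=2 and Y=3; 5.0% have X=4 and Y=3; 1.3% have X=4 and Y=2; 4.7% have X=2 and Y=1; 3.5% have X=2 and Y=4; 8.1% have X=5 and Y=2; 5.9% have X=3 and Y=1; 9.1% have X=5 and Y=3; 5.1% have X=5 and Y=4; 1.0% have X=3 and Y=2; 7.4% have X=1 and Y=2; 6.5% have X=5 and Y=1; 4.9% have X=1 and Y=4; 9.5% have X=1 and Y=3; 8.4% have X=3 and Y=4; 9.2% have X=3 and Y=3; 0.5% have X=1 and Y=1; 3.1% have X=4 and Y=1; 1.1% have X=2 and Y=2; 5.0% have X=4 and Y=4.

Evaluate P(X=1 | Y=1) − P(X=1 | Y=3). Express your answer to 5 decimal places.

P(Y=1) = 0.005 + 0.047 + 0.059 + 0.031 + 0.065 = 0.207; P(X=1 | Y=1) = 0.005/0.207 = 0.024155.
P(Y=3) = 0.095 + 0.007 + 0.092 + 0.050 + 0.091 = 0.335; P(X=1 | Y=3) = 0.095/0.335 = 0.283582.
Difference = -0.25943.

-0.25943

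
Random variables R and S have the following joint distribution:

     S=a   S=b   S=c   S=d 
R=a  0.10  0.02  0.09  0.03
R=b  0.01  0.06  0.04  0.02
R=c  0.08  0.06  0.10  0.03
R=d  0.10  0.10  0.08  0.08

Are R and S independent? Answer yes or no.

no

P(R=a) = 0.24 and P(S=b) = 0.24, so their product is 0.0576, but P(R=a, S=b) = 0.02. Since these differ, R and S are not independent.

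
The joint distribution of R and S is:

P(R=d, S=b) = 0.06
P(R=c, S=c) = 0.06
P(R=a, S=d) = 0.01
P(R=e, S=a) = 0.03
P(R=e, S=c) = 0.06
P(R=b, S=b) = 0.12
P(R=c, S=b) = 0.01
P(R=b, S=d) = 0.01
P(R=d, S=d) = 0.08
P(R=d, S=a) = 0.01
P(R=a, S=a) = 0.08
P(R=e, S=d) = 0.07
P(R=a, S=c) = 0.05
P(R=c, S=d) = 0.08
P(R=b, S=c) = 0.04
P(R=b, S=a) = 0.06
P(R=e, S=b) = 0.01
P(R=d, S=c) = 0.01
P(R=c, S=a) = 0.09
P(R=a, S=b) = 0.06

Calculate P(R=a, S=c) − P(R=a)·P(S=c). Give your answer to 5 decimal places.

0.00600

P(R=a) = 0.08 + 0.06 + 0.05 + 0.01 = 0.20.
P(S=c) = 0.05 + 0.04 + 0.06 + 0.01 + 0.06 = 0.22.
P(R=a, S=c) − P(R=a)P(S=c) = 0.05 − 0.20×0.22 = 0.00600.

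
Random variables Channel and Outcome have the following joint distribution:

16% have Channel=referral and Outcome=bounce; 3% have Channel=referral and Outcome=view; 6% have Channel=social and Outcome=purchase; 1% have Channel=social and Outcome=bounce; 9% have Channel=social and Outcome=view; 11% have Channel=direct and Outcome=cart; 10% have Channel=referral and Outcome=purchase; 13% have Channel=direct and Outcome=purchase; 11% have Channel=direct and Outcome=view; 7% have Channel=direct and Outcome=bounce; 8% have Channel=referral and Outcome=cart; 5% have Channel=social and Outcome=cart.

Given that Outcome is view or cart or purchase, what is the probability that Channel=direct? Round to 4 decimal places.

0.4605

P(Outcome=view) = 0.09 + 0.11 + 0.03 = 0.23.
P(Outcome=cart) = 0.05 + 0.11 + 0.08 = 0.24.
P(Outcome=purchase) = 0.06 + 0.13 + 0.10 = 0.29.
P(Outcome ∈ {view, cart, purchase}) = 0.23 + 0.24 + 0.29 = 0.76; P(Channel=direct, Outcome ∈ {view, cart, purchase}) = 0.11 + 0.11 + 0.13 = 0.35.
P(Channel=direct | Outcome ∈ {view, cart, purchase}) = 0.35/0.76 = 0.4605.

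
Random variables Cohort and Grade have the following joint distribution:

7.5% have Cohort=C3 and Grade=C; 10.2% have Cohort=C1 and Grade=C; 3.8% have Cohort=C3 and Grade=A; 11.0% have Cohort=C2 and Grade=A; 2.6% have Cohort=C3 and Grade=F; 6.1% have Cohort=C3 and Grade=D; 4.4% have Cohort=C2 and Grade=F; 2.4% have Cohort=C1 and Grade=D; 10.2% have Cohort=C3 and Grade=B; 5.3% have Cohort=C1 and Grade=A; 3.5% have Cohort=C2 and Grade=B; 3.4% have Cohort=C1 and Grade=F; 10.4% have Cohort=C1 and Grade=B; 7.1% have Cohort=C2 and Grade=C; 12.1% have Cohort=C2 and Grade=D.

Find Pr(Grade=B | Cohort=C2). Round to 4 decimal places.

P(Cohort=C2) = 0.110 + 0.035 + 0.071 + 0.121 + 0.044 = 0.381.
P(Grade=B | Cohort=C2) = 0.035/0.381 = 0.0919.

0.0919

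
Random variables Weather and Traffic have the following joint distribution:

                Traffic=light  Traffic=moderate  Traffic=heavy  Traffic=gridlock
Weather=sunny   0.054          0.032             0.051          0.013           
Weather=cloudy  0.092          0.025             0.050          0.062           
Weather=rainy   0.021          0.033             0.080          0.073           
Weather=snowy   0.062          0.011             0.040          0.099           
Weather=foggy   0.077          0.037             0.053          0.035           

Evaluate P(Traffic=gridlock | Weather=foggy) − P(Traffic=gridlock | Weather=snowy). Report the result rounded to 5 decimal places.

P(Weather=foggy) = 0.077 + 0.037 + 0.053 + 0.035 = 0.202; P(Traffic=gridlock | Weather=foggy) = 0.035/0.202 = 0.173267.
P(Weather=snowy) = 0.062 + 0.011 + 0.040 + 0.099 = 0.212; P(Traffic=gridlock | Weather=snowy) = 0.099/0.212 = 0.466981.
Difference = -0.29371.

-0.29371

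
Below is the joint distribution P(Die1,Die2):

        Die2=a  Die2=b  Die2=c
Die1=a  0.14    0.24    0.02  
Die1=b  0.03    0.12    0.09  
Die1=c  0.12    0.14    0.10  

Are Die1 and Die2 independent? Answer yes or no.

P(Die1=a) = 0.40 and P(Die2=c) = 0.21, so their product is 0.0840, but P(Die1=a, Die2=c) = 0.02. Since these differ, Die1 and Die2 are not independent.

no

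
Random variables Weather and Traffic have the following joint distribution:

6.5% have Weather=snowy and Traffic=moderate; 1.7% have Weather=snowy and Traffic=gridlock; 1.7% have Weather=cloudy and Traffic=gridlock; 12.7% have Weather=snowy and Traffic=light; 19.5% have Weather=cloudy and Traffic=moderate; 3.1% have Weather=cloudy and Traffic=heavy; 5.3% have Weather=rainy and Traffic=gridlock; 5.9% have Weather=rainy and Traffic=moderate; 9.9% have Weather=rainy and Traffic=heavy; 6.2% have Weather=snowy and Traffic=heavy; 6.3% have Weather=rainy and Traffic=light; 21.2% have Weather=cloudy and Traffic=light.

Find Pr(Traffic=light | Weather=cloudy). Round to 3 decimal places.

P(Weather=cloudy) = 0.212 + 0.195 + 0.031 + 0.017 = 0.455.
P(Traffic=light | Weather=cloudy) = 0.212/0.455 = 0.466.

0.466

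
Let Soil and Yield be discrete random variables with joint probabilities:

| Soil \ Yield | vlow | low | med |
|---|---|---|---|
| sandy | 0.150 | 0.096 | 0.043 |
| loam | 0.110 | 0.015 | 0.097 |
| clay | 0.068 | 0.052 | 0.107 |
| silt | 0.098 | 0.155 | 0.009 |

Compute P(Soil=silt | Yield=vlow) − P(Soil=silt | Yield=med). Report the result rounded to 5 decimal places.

0.19489

P(Yield=vlow) = 0.150 + 0.110 + 0.068 + 0.098 = 0.426; P(Soil=silt | Yield=vlow) = 0.098/0.426 = 0.230047.
P(Yield=med) = 0.043 + 0.097 + 0.107 + 0.009 = 0.256; P(Soil=silt | Yield=med) = 0.009/0.256 = 0.035156.
Difference = 0.19489.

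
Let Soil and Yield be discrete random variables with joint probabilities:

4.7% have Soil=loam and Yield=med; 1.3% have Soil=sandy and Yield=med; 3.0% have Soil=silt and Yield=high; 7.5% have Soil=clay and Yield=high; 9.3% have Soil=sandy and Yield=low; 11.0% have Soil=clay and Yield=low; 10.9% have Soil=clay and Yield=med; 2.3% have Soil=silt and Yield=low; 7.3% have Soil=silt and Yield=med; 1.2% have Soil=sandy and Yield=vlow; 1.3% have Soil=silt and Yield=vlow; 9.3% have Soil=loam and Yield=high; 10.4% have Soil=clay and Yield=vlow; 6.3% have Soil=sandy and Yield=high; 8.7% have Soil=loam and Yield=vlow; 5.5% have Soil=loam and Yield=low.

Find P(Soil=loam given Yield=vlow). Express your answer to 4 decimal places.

0.4028

P(Yield=vlow) = 0.012 + 0.087 + 0.104 + 0.013 = 0.216.
P(Soil=loam | Yield=vlow) = 0.087/0.216 = 0.4028.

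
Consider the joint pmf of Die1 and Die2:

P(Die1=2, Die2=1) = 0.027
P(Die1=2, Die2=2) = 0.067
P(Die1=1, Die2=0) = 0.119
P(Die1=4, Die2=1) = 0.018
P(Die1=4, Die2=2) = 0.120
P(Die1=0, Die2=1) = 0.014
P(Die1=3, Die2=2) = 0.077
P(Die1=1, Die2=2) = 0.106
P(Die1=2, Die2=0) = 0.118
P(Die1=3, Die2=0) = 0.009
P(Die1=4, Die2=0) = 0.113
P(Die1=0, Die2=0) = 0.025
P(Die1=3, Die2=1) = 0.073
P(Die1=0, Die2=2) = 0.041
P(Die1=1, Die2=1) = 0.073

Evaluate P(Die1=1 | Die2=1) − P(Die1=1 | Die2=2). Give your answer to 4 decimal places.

P(Die2=1) = 0.014 + 0.073 + 0.027 + 0.073 + 0.018 = 0.205; P(Die1=1 | Die2=1) = 0.073/0.205 = 0.35610.
P(Die2=2) = 0.041 + 0.106 + 0.067 + 0.077 + 0.120 = 0.411; P(Die1=1 | Die2=2) = 0.106/0.411 = 0.25791.
Difference = 0.0982.

0.0982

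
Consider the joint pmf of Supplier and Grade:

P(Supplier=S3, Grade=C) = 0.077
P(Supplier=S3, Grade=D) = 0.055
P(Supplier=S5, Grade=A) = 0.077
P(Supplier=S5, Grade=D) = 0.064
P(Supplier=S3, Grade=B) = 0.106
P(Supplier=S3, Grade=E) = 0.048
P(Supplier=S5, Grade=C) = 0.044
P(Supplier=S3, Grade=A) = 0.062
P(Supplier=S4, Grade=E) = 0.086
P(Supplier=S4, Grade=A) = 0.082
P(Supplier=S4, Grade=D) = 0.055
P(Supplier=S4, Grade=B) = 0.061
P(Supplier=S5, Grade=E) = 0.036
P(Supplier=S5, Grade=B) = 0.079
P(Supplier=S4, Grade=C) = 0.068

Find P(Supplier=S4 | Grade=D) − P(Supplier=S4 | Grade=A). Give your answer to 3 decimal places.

-0.055

P(Grade=D) = 0.055 + 0.055 + 0.064 = 0.174; P(Supplier=S4 | Grade=D) = 0.055/0.174 = 0.3161.
P(Grade=A) = 0.062 + 0.082 + 0.077 = 0.221; P(Supplier=S4 | Grade=A) = 0.082/0.221 = 0.3710.
Difference = -0.055.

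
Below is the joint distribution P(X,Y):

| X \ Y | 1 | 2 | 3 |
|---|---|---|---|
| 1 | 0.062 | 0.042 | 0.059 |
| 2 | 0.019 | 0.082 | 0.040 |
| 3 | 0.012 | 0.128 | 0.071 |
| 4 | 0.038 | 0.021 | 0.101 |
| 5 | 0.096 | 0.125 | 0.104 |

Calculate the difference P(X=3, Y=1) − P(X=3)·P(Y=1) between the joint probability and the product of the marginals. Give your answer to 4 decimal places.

P(X=3) = 0.012 + 0.128 + 0.071 = 0.211.
P(Y=1) = 0.062 + 0.019 + 0.012 + 0.038 + 0.096 = 0.227.
P(X=3, Y=1) − P(X=3)P(Y=1) = 0.012 − 0.211×0.227 = -0.0359.

-0.0359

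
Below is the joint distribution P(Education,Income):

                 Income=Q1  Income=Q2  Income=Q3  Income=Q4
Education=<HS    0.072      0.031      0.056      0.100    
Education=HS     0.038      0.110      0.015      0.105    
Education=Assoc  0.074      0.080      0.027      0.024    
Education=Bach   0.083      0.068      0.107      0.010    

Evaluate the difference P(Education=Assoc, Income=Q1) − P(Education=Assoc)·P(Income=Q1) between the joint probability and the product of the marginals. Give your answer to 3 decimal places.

P(Education=Assoc) = 0.074 + 0.080 + 0.027 + 0.024 = 0.205.
P(Income=Q1) = 0.072 + 0.038 + 0.074 + 0.083 = 0.267.
P(Education=Assoc, Income=Q1) − P(Education=Assoc)P(Income=Q1) = 0.074 − 0.205×0.267 = 0.019.

0.019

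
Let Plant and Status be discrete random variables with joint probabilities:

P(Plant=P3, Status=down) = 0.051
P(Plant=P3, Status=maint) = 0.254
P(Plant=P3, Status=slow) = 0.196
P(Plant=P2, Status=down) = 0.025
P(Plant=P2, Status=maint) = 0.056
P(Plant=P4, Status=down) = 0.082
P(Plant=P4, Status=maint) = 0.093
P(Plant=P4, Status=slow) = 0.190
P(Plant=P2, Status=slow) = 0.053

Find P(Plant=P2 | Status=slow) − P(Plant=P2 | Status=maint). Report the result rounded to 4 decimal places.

-0.0182

P(Status=slow) = 0.053 + 0.196 + 0.190 = 0.439; P(Plant=P2 | Status=slow) = 0.053/0.439 = 0.12073.
P(Status=maint) = 0.056 + 0.254 + 0.093 = 0.403; P(Plant=P2 | Status=maint) = 0.056/0.403 = 0.13896.
Difference = -0.0182.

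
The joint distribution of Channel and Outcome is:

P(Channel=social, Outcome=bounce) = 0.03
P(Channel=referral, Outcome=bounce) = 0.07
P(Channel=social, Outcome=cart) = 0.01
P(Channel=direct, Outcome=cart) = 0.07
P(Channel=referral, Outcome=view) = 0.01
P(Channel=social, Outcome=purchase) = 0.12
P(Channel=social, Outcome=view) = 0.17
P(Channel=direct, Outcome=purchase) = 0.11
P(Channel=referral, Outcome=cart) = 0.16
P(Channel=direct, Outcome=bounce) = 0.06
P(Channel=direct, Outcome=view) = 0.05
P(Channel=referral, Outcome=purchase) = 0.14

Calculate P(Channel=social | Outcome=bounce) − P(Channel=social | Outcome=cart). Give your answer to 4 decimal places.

0.1458

P(Outcome=bounce) = 0.03 + 0.06 + 0.07 = 0.16; P(Channel=social | Outcome=bounce) = 0.03/0.16 = 0.18750.
P(Outcome=cart) = 0.01 + 0.07 + 0.16 = 0.24; P(Channel=social | Outcome=cart) = 0.01/0.24 = 0.04167.
Difference = 0.1458.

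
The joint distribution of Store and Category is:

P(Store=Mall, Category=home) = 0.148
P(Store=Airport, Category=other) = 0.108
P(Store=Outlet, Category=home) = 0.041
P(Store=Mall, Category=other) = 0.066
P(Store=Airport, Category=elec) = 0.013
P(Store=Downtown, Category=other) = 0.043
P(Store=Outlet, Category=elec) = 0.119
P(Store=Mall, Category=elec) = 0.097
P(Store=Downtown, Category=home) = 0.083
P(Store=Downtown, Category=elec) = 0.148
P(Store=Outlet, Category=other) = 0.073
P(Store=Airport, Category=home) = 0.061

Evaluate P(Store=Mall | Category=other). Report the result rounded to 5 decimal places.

0.22759

P(Category=other) = 0.043 + 0.066 + 0.108 + 0.073 = 0.290.
P(Store=Mall | Category=other) = 0.066/0.290 = 0.22759.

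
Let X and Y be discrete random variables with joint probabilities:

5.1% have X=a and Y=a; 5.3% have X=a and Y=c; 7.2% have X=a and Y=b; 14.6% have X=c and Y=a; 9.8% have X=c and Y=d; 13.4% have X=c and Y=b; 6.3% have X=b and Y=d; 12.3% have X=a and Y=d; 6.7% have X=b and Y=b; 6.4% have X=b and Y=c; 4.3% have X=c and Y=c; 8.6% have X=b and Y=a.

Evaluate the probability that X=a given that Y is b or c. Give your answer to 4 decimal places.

P(Y=b) = 0.072 + 0.067 + 0.134 = 0.273.
P(Y=c) = 0.053 + 0.064 + 0.043 = 0.160.
P(Y ∈ {b, c}) = 0.273 + 0.160 = 0.433; P(X=a, Y ∈ {b, c}) = 0.072 + 0.053 = 0.125.
P(X=a | Y ∈ {b, c}) = 0.125/0.433 = 0.2887.

0.2887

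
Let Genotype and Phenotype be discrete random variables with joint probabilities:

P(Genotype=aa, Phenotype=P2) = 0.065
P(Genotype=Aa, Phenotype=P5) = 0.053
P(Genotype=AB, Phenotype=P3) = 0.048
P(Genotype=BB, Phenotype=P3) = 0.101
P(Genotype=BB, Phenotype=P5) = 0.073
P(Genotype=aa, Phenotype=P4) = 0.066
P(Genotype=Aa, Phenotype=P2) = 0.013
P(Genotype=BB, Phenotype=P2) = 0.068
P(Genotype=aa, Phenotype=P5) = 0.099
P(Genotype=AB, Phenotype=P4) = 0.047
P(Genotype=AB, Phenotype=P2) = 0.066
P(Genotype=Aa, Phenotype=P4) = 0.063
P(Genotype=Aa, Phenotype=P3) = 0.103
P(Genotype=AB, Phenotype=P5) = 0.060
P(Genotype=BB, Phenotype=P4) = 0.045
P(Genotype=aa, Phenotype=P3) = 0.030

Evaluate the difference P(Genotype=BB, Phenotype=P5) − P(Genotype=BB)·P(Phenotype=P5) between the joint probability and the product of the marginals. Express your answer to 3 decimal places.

-0.009

P(Genotype=BB) = 0.068 + 0.101 + 0.045 + 0.073 = 0.287.
P(Phenotype=P5) = 0.053 + 0.099 + 0.060 + 0.073 = 0.285.
P(Genotype=BB, Phenotype=P5) − P(Genotype=BB)P(Phenotype=P5) = 0.073 − 0.287×0.285 = -0.009.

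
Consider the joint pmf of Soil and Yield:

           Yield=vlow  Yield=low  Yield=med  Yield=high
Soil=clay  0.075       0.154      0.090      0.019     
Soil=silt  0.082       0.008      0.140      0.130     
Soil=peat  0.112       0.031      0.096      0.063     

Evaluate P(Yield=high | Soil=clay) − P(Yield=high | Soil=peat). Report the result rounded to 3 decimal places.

-0.152

P(Soil=clay) = 0.075 + 0.154 + 0.090 + 0.019 = 0.338; P(Yield=high | Soil=clay) = 0.019/0.338 = 0.0562.
P(Soil=peat) = 0.112 + 0.031 + 0.096 + 0.063 = 0.302; P(Yield=high | Soil=peat) = 0.063/0.302 = 0.2086.
Difference = -0.152.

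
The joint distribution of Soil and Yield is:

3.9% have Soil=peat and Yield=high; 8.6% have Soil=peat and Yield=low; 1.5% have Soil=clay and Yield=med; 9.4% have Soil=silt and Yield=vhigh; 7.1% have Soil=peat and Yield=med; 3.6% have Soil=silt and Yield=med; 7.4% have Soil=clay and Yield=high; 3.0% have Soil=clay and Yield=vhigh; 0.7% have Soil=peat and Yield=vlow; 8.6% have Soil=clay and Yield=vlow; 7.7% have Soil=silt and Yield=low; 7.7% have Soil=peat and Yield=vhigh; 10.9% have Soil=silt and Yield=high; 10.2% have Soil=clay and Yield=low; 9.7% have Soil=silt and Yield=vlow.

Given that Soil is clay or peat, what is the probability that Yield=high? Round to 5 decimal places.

P(Soil=clay) = 0.086 + 0.102 + 0.015 + 0.074 + 0.030 = 0.307.
P(Soil=peat) = 0.007 + 0.086 + 0.071 + 0.039 + 0.077 = 0.280.
P(Soil ∈ {clay, peat}) = 0.307 + 0.280 = 0.587; P(Yield=high, Soil ∈ {clay, peat}) = 0.074 + 0.039 = 0.113.
P(Yield=high | Soil ∈ {clay, peat}) = 0.113/0.587 = 0.19250.

0.19250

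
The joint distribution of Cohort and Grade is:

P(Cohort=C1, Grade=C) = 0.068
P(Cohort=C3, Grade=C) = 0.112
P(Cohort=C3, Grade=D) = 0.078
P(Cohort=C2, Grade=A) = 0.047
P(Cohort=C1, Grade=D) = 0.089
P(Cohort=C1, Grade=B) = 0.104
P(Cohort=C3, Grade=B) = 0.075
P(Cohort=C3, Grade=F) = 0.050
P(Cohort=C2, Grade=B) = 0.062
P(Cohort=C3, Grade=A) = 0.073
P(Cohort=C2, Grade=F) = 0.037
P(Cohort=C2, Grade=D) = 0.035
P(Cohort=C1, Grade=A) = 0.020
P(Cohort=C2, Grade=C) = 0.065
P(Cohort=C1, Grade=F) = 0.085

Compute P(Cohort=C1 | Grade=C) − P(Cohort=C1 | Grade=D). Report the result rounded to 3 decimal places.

-0.163

P(Grade=C) = 0.068 + 0.065 + 0.112 = 0.245; P(Cohort=C1 | Grade=C) = 0.068/0.245 = 0.2776.
P(Grade=D) = 0.089 + 0.035 + 0.078 = 0.202; P(Cohort=C1 | Grade=D) = 0.089/0.202 = 0.4406.
Difference = -0.163.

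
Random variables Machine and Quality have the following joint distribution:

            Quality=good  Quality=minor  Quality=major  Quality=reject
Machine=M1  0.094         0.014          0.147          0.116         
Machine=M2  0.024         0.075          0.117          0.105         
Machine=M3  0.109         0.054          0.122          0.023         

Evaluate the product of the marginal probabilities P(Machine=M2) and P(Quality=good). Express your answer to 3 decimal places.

0.073

P(Machine=M2) = 0.024 + 0.075 + 0.117 + 0.105 = 0.321.
P(Quality=good) = 0.094 + 0.024 + 0.109 = 0.227.
Product: 0.321 × 0.227 = 0.073.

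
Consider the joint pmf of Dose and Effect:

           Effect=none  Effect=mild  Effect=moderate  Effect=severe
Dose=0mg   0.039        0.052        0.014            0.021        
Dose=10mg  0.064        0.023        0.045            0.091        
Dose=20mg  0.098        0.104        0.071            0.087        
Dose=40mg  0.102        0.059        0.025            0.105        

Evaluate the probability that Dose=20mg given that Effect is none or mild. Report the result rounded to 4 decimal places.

P(Effect=none) = 0.039 + 0.064 + 0.098 + 0.102 = 0.303.
P(Effect=mild) = 0.052 + 0.023 + 0.104 + 0.059 = 0.238.
P(Effect ∈ {none, mild}) = 0.303 + 0.238 = 0.541; P(Dose=20mg, Effect ∈ {none, mild}) = 0.098 + 0.104 = 0.202.
P(Dose=20mg | Effect ∈ {none, mild}) = 0.202/0.541 = 0.3734.

0.3734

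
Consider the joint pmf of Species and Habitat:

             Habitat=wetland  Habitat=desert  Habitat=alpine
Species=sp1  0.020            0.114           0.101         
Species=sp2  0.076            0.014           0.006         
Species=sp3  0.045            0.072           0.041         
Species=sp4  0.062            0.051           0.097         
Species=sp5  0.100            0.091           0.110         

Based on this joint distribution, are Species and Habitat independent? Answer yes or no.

no

P(Species=sp1) = 0.235 and P(Habitat=wetland) = 0.303, so their product is 0.07121, but P(Species=sp1, Habitat=wetland) = 0.020. Since these differ, Species and Habitat are not independent.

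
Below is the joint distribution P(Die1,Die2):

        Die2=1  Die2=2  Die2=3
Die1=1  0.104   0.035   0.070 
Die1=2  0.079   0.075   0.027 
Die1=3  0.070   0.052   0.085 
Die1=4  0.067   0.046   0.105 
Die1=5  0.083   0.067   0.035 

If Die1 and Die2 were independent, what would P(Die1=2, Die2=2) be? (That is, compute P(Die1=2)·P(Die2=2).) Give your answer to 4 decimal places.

0.0498

P(Die1=2) = 0.079 + 0.075 + 0.027 = 0.181.
P(Die2=2) = 0.035 + 0.075 + 0.052 + 0.046 + 0.067 = 0.275.
Product: 0.181 × 0.275 = 0.0498.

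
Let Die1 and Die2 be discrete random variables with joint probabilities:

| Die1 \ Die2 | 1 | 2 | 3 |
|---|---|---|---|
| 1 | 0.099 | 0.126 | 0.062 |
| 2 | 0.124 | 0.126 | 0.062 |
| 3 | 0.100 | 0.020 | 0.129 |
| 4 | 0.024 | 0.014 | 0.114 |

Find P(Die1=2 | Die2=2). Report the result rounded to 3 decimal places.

P(Die2=2) = 0.126 + 0.126 + 0.020 + 0.014 = 0.286.
P(Die1=2 | Die2=2) = 0.126/0.286 = 0.441.

0.441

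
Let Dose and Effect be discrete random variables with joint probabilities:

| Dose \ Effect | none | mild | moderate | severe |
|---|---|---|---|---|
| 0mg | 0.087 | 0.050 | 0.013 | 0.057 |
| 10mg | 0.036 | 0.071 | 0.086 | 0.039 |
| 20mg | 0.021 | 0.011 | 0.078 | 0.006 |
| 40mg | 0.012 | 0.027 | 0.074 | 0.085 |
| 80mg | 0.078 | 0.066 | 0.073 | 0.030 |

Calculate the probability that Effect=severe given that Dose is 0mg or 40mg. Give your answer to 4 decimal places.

0.3506

P(Dose=0mg) = 0.087 + 0.050 + 0.013 + 0.057 = 0.207.
P(Dose=40mg) = 0.012 + 0.027 + 0.074 + 0.085 = 0.198.
P(Dose ∈ {0mg, 40mg}) = 0.207 + 0.198 = 0.405; P(Effect=severe, Dose ∈ {0mg, 40mg}) = 0.057 + 0.085 = 0.142.
P(Effect=severe | Dose ∈ {0mg, 40mg}) = 0.142/0.405 = 0.3506.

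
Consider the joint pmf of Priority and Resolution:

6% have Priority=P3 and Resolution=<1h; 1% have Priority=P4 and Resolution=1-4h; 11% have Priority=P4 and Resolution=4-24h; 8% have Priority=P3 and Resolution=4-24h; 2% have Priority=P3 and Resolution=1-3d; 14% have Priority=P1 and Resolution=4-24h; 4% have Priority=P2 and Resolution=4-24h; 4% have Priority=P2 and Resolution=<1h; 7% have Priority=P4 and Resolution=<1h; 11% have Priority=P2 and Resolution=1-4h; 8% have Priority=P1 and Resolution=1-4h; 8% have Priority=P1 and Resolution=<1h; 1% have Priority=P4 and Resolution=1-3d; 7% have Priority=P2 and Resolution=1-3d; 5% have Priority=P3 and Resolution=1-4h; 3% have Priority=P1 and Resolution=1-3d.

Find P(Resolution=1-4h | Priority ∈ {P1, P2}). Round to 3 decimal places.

P(Priority=P1) = 0.08 + 0.08 + 0.14 + 0.03 = 0.33.
P(Priority=P2) = 0.04 + 0.11 + 0.04 + 0.07 = 0.26.
P(Priority ∈ {P1, P2}) = 0.33 + 0.26 = 0.59; P(Resolution=1-4h, Priority ∈ {P1, P2}) = 0.08 + 0.11 = 0.19.
P(Resolution=1-4h | Priority ∈ {P1, P2}) = 0.19/0.59 = 0.322.

0.322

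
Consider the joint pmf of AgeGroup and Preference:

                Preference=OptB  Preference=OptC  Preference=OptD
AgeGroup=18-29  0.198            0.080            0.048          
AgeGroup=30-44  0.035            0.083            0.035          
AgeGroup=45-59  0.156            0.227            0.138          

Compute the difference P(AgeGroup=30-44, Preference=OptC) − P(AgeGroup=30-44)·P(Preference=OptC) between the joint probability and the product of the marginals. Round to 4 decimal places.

0.0233

P(AgeGroup=30-44) = 0.035 + 0.083 + 0.035 = 0.153.
P(Preference=OptC) = 0.080 + 0.083 + 0.227 = 0.390.
P(AgeGroup=30-44, Preference=OptC) − P(AgeGroup=30-44)P(Preference=OptC) = 0.083 − 0.153×0.390 = 0.0233.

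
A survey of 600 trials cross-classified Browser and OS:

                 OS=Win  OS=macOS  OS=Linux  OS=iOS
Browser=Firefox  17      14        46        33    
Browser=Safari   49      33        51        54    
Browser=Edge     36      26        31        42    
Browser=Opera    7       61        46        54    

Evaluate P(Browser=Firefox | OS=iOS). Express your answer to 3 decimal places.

0.180

Total with OS=iOS: 33 + 54 + 42 + 54 = 183.
P(Browser=Firefox | OS=iOS) = 33/183 = 0.180.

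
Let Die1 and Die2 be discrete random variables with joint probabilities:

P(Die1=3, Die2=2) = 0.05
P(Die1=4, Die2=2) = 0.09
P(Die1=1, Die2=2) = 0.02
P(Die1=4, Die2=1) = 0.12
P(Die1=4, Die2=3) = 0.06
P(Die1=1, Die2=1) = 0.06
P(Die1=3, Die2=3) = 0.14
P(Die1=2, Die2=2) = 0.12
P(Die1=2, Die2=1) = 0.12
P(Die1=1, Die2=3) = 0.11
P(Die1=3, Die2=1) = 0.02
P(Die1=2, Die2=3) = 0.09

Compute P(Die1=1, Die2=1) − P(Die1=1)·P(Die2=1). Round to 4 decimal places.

P(Die1=1) = 0.06 + 0.02 + 0.11 = 0.19.
P(Die2=1) = 0.06 + 0.12 + 0.02 + 0.12 = 0.32.
P(Die1=1, Die2=1) − P(Die1=1)P(Die2=1) = 0.06 − 0.19×0.32 = -0.0008.

-0.0008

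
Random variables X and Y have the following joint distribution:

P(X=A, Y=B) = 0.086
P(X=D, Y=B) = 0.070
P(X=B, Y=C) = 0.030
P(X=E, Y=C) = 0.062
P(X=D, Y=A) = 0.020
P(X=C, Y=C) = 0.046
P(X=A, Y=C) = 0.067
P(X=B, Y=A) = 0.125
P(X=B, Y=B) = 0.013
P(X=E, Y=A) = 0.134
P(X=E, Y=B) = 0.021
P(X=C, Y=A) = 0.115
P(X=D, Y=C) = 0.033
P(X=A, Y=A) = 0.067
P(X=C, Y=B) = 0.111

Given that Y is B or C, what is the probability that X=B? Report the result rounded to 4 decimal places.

0.0798

P(Y=B) = 0.086 + 0.013 + 0.111 + 0.070 + 0.021 = 0.301.
P(Y=C) = 0.067 + 0.030 + 0.046 + 0.033 + 0.062 = 0.238.
P(Y ∈ {B, C}) = 0.301 + 0.238 = 0.539; P(X=B, Y ∈ {B, C}) = 0.013 + 0.030 = 0.043.
P(X=B | Y ∈ {B, C}) = 0.043/0.539 = 0.0798.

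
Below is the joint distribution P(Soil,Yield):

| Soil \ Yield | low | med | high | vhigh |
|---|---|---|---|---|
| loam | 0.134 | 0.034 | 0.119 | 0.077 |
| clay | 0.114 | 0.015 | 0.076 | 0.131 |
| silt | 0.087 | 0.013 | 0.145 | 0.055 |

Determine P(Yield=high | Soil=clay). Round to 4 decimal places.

0.2262

P(Soil=clay) = 0.114 + 0.015 + 0.076 + 0.131 = 0.336.
P(Yield=high | Soil=clay) = 0.076/0.336 = 0.2262.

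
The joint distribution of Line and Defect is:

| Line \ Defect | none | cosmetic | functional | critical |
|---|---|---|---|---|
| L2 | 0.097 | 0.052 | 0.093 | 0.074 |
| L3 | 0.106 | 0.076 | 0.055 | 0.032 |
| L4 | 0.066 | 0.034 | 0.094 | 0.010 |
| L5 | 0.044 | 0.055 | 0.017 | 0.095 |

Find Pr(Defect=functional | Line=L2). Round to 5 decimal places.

0.29430

P(Line=L2) = 0.097 + 0.052 + 0.093 + 0.074 = 0.316.
P(Defect=functional | Line=L2) = 0.093/0.316 = 0.29430.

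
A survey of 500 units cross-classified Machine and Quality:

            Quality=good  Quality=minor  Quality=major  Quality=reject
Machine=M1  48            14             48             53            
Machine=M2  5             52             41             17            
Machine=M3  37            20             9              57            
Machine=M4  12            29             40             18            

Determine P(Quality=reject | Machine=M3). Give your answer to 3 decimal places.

0.463

Total with Machine=M3: 37 + 20 + 9 + 57 = 123.
P(Quality=reject | Machine=M3) = 57/123 = 0.463.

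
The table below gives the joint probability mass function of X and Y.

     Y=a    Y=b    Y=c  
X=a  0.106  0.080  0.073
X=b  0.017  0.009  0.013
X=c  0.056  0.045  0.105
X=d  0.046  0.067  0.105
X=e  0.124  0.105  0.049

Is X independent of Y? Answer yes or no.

P(X=e) = 0.278 and P(Y=c) = 0.345, so their product is 0.09591, but P(X=e, Y=c) = 0.049. Since these differ, X and Y are not independent.

no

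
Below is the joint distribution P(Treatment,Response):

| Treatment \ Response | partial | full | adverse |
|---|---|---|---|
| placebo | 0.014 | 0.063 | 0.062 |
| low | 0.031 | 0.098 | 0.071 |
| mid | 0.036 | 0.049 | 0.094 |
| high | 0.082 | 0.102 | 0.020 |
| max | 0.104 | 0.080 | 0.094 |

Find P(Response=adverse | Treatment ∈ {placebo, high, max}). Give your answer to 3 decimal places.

P(Treatment=placebo) = 0.014 + 0.063 + 0.062 = 0.139.
P(Treatment=high) = 0.082 + 0.102 + 0.020 = 0.204.
P(Treatment=max) = 0.104 + 0.080 + 0.094 = 0.278.
P(Treatment ∈ {placebo, high, max}) = 0.139 + 0.204 + 0.278 = 0.621; P(Response=adverse, Treatment ∈ {placebo, high, max}) = 0.062 + 0.020 + 0.094 = 0.176.
P(Response=adverse | Treatment ∈ {placebo, high, max}) = 0.176/0.621 = 0.283.

0.283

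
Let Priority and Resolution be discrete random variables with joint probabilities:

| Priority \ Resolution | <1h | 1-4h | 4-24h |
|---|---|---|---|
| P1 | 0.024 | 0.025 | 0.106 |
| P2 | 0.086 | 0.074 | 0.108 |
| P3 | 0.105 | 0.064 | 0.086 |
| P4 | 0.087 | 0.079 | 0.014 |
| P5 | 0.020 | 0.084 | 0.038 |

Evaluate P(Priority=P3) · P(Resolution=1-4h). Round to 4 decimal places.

P(Priority=P3) = 0.105 + 0.064 + 0.086 = 0.255.
P(Resolution=1-4h) = 0.025 + 0.074 + 0.064 + 0.079 + 0.084 = 0.326.
Product: 0.255 × 0.326 = 0.0831.

0.0831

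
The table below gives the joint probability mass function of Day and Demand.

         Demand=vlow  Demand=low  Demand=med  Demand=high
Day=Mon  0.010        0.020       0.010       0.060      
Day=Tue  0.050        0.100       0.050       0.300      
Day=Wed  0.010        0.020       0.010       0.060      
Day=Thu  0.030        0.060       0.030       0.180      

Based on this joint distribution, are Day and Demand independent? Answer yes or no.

Every cell satisfies P(Day,Demand) = P(Day)·P(Demand). For instance P(Day=Thu) = 0.300, P(Demand=med) = 0.100, and 0.300×0.100 = 0.030 matches the joint entry. So Day and Demand are independent.

yes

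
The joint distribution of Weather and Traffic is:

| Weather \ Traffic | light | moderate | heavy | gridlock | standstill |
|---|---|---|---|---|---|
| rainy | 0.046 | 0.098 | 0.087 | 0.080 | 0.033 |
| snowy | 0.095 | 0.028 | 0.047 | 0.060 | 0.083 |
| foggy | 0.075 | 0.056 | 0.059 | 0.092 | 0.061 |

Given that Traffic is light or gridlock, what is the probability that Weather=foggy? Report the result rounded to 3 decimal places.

0.373

P(Traffic=light) = 0.046 + 0.095 + 0.075 = 0.216.
P(Traffic=gridlock) = 0.080 + 0.060 + 0.092 = 0.232.
P(Traffic ∈ {light, gridlock}) = 0.216 + 0.232 = 0.448; P(Weather=foggy, Traffic ∈ {light, gridlock}) = 0.075 + 0.092 = 0.167.
P(Weather=foggy | Traffic ∈ {light, gridlock}) = 0.167/0.448 = 0.373.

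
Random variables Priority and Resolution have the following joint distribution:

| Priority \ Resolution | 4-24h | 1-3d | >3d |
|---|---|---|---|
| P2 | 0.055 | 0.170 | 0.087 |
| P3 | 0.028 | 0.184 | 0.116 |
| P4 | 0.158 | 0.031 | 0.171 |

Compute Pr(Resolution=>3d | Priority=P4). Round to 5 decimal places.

0.47500

P(Priority=P4) = 0.158 + 0.031 + 0.171 = 0.360.
P(Resolution=>3d | Priority=P4) = 0.171/0.360 = 0.47500.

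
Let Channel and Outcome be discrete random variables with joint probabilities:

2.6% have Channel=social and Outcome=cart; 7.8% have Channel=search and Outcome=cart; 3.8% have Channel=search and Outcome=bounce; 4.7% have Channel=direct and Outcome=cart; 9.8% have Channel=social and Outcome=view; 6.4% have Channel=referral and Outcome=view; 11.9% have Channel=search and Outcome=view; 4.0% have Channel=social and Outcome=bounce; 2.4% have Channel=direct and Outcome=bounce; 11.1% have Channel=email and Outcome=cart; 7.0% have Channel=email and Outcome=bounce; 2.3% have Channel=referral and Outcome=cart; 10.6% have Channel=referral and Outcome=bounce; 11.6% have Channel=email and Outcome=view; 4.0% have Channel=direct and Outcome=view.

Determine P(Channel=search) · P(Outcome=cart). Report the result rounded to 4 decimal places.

0.0670

P(Channel=search) = 0.038 + 0.119 + 0.078 = 0.235.
P(Outcome=cart) = 0.111 + 0.078 + 0.026 + 0.047 + 0.023 = 0.285.
Product: 0.235 × 0.285 = 0.0670.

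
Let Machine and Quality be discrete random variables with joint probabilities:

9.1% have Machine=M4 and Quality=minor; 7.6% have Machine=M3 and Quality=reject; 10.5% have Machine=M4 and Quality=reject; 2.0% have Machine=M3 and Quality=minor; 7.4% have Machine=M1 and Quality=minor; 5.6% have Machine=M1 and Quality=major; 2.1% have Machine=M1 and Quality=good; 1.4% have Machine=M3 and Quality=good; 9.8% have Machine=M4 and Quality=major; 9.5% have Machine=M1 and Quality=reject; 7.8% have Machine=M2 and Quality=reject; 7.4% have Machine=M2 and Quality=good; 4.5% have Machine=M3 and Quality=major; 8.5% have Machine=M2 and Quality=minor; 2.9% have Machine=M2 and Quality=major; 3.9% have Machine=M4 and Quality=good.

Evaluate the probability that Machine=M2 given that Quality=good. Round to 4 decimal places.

P(Quality=good) = 0.021 + 0.074 + 0.014 + 0.039 = 0.148.
P(Machine=M2 | Quality=good) = 0.074/0.148 = 0.5000.

0.5000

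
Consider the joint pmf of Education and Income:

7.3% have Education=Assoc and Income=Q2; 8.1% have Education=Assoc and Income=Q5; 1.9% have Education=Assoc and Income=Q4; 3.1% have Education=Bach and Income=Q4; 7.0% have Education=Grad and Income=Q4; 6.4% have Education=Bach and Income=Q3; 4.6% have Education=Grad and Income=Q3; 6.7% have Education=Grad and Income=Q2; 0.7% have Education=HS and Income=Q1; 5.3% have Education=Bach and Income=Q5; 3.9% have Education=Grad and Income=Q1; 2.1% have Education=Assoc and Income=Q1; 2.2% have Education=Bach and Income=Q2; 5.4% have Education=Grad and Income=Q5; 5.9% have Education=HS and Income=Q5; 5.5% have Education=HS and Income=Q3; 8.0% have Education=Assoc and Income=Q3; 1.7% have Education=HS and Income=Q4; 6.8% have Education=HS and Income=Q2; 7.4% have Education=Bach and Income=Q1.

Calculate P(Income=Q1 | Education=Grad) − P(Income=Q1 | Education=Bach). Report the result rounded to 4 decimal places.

-0.1620

P(Education=Grad) = 0.039 + 0.067 + 0.046 + 0.070 + 0.054 = 0.276; P(Income=Q1 | Education=Grad) = 0.039/0.276 = 0.14130.
P(Education=Bach) = 0.074 + 0.022 + 0.064 + 0.031 + 0.053 = 0.244; P(Income=Q1 | Education=Bach) = 0.074/0.244 = 0.30328.
Difference = -0.1620.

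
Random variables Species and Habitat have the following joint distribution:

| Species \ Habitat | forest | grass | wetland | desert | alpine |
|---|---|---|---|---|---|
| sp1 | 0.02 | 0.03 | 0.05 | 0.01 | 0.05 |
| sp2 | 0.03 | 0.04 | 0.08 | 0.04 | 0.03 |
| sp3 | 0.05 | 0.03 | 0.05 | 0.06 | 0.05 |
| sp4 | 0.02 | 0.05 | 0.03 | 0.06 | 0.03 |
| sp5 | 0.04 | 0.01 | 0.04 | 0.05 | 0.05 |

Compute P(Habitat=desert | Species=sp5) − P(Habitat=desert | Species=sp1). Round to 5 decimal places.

P(Species=sp5) = 0.04 + 0.01 + 0.04 + 0.05 + 0.05 = 0.19; P(Habitat=desert | Species=sp5) = 0.05/0.19 = 0.263158.
P(Species=sp1) = 0.02 + 0.03 + 0.05 + 0.01 + 0.05 = 0.16; P(Habitat=desert | Species=sp1) = 0.01/0.16 = 0.062500.
Difference = 0.20066.

0.20066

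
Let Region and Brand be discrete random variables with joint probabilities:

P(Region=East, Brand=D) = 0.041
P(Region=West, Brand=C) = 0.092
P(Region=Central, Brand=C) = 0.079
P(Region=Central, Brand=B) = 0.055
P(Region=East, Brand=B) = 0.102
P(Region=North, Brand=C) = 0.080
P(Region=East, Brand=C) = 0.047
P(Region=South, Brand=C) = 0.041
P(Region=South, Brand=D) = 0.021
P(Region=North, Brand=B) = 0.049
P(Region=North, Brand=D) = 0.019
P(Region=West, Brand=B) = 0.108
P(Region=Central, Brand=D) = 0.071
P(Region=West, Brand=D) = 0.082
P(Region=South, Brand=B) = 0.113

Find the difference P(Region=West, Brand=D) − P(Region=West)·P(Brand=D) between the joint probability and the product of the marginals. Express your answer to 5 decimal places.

P(Region=West) = 0.108 + 0.092 + 0.082 = 0.282.
P(Brand=D) = 0.019 + 0.021 + 0.041 + 0.082 + 0.071 = 0.234.
P(Region=West, Brand=D) − P(Region=West)P(Brand=D) = 0.082 − 0.282×0.234 = 0.01601.

0.01601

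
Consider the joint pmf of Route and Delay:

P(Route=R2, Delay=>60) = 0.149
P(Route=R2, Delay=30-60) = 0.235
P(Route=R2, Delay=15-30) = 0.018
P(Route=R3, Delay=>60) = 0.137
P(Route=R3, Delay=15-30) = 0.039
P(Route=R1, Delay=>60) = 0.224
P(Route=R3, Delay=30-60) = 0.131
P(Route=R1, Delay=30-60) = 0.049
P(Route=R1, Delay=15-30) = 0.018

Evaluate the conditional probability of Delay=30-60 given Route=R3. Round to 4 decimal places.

0.4267

P(Route=R3) = 0.039 + 0.131 + 0.137 = 0.307.
P(Delay=30-60 | Route=R3) = 0.131/0.307 = 0.4267.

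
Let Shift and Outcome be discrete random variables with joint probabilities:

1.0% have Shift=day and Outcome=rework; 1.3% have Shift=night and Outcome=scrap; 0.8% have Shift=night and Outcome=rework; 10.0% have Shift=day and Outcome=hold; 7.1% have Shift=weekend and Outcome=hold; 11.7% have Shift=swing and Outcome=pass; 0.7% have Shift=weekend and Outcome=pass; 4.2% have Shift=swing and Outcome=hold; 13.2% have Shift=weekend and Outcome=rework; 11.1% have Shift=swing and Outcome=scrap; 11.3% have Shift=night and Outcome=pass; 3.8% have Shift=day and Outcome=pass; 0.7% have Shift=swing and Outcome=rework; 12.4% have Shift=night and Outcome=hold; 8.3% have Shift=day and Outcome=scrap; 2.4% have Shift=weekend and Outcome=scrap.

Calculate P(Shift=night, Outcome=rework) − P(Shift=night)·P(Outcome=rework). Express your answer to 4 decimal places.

P(Shift=night) = 0.113 + 0.008 + 0.013 + 0.124 = 0.258.
P(Outcome=rework) = 0.010 + 0.007 + 0.008 + 0.132 = 0.157.
P(Shift=night, Outcome=rework) − P(Shift=night)P(Outcome=rework) = 0.008 − 0.258×0.157 = -0.0325.

-0.0325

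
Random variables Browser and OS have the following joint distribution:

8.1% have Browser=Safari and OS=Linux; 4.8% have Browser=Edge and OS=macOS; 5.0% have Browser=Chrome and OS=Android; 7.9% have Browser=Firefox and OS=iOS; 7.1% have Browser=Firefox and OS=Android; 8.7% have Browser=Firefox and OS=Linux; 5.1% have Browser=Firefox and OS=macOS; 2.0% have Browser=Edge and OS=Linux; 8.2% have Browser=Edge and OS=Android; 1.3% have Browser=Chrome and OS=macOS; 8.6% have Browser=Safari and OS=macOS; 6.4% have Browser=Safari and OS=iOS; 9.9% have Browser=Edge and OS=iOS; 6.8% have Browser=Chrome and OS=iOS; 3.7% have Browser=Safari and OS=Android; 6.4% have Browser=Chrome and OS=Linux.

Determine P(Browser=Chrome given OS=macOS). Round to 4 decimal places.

0.0657

P(OS=macOS) = 0.013 + 0.051 + 0.086 + 0.048 = 0.198.
P(Browser=Chrome | OS=macOS) = 0.013/0.198 = 0.0657.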